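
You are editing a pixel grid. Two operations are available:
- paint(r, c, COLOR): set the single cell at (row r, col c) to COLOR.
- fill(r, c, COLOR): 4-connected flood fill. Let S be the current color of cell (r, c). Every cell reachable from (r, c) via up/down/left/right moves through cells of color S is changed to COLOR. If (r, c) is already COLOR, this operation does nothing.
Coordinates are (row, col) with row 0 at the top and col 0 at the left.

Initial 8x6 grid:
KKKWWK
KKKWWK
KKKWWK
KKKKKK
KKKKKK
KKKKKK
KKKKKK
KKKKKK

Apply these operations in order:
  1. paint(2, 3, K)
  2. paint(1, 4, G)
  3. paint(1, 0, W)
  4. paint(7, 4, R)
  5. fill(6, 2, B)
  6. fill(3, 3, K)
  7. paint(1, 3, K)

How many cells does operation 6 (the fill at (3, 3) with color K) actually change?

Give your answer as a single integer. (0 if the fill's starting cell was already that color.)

Answer: 41

Derivation:
After op 1 paint(2,3,K):
KKKWWK
KKKWWK
KKKKWK
KKKKKK
KKKKKK
KKKKKK
KKKKKK
KKKKKK
After op 2 paint(1,4,G):
KKKWWK
KKKWGK
KKKKWK
KKKKKK
KKKKKK
KKKKKK
KKKKKK
KKKKKK
After op 3 paint(1,0,W):
KKKWWK
WKKWGK
KKKKWK
KKKKKK
KKKKKK
KKKKKK
KKKKKK
KKKKKK
After op 4 paint(7,4,R):
KKKWWK
WKKWGK
KKKKWK
KKKKKK
KKKKKK
KKKKKK
KKKKKK
KKKKRK
After op 5 fill(6,2,B) [41 cells changed]:
BBBWWB
WBBWGB
BBBBWB
BBBBBB
BBBBBB
BBBBBB
BBBBBB
BBBBRB
After op 6 fill(3,3,K) [41 cells changed]:
KKKWWK
WKKWGK
KKKKWK
KKKKKK
KKKKKK
KKKKKK
KKKKKK
KKKKRK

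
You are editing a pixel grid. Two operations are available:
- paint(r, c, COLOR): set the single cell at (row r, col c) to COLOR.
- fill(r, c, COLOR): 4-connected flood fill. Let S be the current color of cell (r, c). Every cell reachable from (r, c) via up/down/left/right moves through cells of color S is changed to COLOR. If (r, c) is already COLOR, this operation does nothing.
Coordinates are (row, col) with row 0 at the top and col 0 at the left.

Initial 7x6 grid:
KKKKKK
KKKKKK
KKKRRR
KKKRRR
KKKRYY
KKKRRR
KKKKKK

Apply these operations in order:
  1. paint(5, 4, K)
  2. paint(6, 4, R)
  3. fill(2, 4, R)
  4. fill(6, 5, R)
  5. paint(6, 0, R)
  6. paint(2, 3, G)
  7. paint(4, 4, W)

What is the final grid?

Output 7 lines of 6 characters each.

Answer: KKKKKK
KKKKKK
KKKGRR
KKKRRR
KKKRWY
KKKRKR
RKKKRR

Derivation:
After op 1 paint(5,4,K):
KKKKKK
KKKKKK
KKKRRR
KKKRRR
KKKRYY
KKKRKR
KKKKKK
After op 2 paint(6,4,R):
KKKKKK
KKKKKK
KKKRRR
KKKRRR
KKKRYY
KKKRKR
KKKKRK
After op 3 fill(2,4,R) [0 cells changed]:
KKKKKK
KKKKKK
KKKRRR
KKKRRR
KKKRYY
KKKRKR
KKKKRK
After op 4 fill(6,5,R) [1 cells changed]:
KKKKKK
KKKKKK
KKKRRR
KKKRRR
KKKRYY
KKKRKR
KKKKRR
After op 5 paint(6,0,R):
KKKKKK
KKKKKK
KKKRRR
KKKRRR
KKKRYY
KKKRKR
RKKKRR
After op 6 paint(2,3,G):
KKKKKK
KKKKKK
KKKGRR
KKKRRR
KKKRYY
KKKRKR
RKKKRR
After op 7 paint(4,4,W):
KKKKKK
KKKKKK
KKKGRR
KKKRRR
KKKRWY
KKKRKR
RKKKRR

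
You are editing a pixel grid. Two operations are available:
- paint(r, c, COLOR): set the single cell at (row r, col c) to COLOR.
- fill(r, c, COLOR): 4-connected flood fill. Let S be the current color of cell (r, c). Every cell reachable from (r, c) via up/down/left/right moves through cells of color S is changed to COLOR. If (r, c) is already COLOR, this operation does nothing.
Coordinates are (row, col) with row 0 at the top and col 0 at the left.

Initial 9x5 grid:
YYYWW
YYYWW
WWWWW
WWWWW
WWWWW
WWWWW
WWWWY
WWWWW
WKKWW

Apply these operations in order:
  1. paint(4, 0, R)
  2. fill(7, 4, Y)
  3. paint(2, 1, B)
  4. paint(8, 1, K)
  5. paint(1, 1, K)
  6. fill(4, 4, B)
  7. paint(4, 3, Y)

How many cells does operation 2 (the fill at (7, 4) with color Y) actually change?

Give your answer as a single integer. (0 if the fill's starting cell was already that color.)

After op 1 paint(4,0,R):
YYYWW
YYYWW
WWWWW
WWWWW
RWWWW
WWWWW
WWWWY
WWWWW
WKKWW
After op 2 fill(7,4,Y) [35 cells changed]:
YYYYY
YYYYY
YYYYY
YYYYY
RYYYY
YYYYY
YYYYY
YYYYY
YKKYY

Answer: 35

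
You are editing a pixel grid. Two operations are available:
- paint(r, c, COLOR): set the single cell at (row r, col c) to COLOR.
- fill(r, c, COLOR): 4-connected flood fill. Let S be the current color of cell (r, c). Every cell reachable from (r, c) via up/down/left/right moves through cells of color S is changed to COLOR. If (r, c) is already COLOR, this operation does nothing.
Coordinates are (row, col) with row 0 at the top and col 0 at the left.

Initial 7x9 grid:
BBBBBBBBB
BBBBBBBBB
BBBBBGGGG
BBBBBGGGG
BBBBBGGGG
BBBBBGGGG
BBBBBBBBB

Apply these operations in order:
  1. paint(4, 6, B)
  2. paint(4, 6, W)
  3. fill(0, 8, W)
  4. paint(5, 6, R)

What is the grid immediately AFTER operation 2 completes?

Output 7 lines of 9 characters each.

After op 1 paint(4,6,B):
BBBBBBBBB
BBBBBBBBB
BBBBBGGGG
BBBBBGGGG
BBBBBGBGG
BBBBBGGGG
BBBBBBBBB
After op 2 paint(4,6,W):
BBBBBBBBB
BBBBBBBBB
BBBBBGGGG
BBBBBGGGG
BBBBBGWGG
BBBBBGGGG
BBBBBBBBB

Answer: BBBBBBBBB
BBBBBBBBB
BBBBBGGGG
BBBBBGGGG
BBBBBGWGG
BBBBBGGGG
BBBBBBBBB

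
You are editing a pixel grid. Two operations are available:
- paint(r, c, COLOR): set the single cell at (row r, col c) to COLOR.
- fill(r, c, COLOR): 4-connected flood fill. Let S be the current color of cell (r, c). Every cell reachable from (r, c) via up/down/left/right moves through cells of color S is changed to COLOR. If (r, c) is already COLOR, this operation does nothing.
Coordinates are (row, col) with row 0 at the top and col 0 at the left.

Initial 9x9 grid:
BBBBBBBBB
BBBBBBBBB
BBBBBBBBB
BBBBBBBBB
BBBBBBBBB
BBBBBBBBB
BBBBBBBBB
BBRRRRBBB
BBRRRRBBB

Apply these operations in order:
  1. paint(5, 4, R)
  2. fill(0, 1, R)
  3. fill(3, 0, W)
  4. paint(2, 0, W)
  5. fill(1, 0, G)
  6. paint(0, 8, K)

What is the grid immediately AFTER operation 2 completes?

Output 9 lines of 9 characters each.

After op 1 paint(5,4,R):
BBBBBBBBB
BBBBBBBBB
BBBBBBBBB
BBBBBBBBB
BBBBBBBBB
BBBBRBBBB
BBBBBBBBB
BBRRRRBBB
BBRRRRBBB
After op 2 fill(0,1,R) [72 cells changed]:
RRRRRRRRR
RRRRRRRRR
RRRRRRRRR
RRRRRRRRR
RRRRRRRRR
RRRRRRRRR
RRRRRRRRR
RRRRRRRRR
RRRRRRRRR

Answer: RRRRRRRRR
RRRRRRRRR
RRRRRRRRR
RRRRRRRRR
RRRRRRRRR
RRRRRRRRR
RRRRRRRRR
RRRRRRRRR
RRRRRRRRR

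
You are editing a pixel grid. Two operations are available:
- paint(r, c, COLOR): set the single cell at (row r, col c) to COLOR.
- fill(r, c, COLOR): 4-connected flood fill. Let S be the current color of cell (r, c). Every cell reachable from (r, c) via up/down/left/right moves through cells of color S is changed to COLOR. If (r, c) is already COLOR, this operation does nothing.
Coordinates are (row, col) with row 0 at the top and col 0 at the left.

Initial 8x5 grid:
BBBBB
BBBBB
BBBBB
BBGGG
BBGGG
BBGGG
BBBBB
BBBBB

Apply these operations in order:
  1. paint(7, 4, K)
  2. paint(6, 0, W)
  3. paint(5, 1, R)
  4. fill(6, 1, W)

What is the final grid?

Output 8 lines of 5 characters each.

Answer: BBBBB
BBBBB
BBBBB
BBGGG
BBGGG
BRGGG
WWWWW
WWWWK

Derivation:
After op 1 paint(7,4,K):
BBBBB
BBBBB
BBBBB
BBGGG
BBGGG
BBGGG
BBBBB
BBBBK
After op 2 paint(6,0,W):
BBBBB
BBBBB
BBBBB
BBGGG
BBGGG
BBGGG
WBBBB
BBBBK
After op 3 paint(5,1,R):
BBBBB
BBBBB
BBBBB
BBGGG
BBGGG
BRGGG
WBBBB
BBBBK
After op 4 fill(6,1,W) [8 cells changed]:
BBBBB
BBBBB
BBBBB
BBGGG
BBGGG
BRGGG
WWWWW
WWWWK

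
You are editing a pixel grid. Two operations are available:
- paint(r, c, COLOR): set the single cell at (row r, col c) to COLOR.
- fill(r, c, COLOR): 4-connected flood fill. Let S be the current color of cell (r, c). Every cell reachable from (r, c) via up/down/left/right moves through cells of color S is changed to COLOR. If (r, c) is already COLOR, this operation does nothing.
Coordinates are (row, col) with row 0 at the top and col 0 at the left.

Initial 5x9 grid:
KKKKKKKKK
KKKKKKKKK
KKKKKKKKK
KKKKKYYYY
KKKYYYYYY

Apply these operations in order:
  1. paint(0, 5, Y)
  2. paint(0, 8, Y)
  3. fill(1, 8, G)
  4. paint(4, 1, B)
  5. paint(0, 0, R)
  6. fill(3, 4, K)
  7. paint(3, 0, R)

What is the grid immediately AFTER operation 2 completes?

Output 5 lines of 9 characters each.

After op 1 paint(0,5,Y):
KKKKKYKKK
KKKKKKKKK
KKKKKKKKK
KKKKKYYYY
KKKYYYYYY
After op 2 paint(0,8,Y):
KKKKKYKKY
KKKKKKKKK
KKKKKKKKK
KKKKKYYYY
KKKYYYYYY

Answer: KKKKKYKKY
KKKKKKKKK
KKKKKKKKK
KKKKKYYYY
KKKYYYYYY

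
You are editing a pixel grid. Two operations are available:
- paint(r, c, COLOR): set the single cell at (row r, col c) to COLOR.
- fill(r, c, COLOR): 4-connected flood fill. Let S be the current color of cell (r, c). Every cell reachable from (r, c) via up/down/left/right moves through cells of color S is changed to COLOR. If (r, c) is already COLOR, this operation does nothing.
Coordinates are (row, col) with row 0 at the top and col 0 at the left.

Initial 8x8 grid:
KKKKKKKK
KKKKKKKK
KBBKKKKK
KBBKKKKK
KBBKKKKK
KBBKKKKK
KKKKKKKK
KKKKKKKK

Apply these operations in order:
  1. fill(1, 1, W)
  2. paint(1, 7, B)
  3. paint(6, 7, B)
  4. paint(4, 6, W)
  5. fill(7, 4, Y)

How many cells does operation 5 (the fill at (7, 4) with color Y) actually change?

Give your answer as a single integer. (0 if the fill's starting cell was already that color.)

Answer: 54

Derivation:
After op 1 fill(1,1,W) [56 cells changed]:
WWWWWWWW
WWWWWWWW
WBBWWWWW
WBBWWWWW
WBBWWWWW
WBBWWWWW
WWWWWWWW
WWWWWWWW
After op 2 paint(1,7,B):
WWWWWWWW
WWWWWWWB
WBBWWWWW
WBBWWWWW
WBBWWWWW
WBBWWWWW
WWWWWWWW
WWWWWWWW
After op 3 paint(6,7,B):
WWWWWWWW
WWWWWWWB
WBBWWWWW
WBBWWWWW
WBBWWWWW
WBBWWWWW
WWWWWWWB
WWWWWWWW
After op 4 paint(4,6,W):
WWWWWWWW
WWWWWWWB
WBBWWWWW
WBBWWWWW
WBBWWWWW
WBBWWWWW
WWWWWWWB
WWWWWWWW
After op 5 fill(7,4,Y) [54 cells changed]:
YYYYYYYY
YYYYYYYB
YBBYYYYY
YBBYYYYY
YBBYYYYY
YBBYYYYY
YYYYYYYB
YYYYYYYY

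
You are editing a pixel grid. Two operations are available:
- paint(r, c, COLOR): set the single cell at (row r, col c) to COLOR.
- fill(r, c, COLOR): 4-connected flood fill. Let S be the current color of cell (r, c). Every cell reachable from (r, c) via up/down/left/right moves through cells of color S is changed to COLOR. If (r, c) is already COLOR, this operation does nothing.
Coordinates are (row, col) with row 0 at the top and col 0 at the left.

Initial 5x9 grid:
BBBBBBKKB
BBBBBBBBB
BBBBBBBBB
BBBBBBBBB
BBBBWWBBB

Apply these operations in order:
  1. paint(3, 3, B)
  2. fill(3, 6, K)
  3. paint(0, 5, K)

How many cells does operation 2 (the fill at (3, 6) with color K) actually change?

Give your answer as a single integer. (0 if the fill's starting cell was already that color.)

Answer: 41

Derivation:
After op 1 paint(3,3,B):
BBBBBBKKB
BBBBBBBBB
BBBBBBBBB
BBBBBBBBB
BBBBWWBBB
After op 2 fill(3,6,K) [41 cells changed]:
KKKKKKKKK
KKKKKKKKK
KKKKKKKKK
KKKKKKKKK
KKKKWWKKK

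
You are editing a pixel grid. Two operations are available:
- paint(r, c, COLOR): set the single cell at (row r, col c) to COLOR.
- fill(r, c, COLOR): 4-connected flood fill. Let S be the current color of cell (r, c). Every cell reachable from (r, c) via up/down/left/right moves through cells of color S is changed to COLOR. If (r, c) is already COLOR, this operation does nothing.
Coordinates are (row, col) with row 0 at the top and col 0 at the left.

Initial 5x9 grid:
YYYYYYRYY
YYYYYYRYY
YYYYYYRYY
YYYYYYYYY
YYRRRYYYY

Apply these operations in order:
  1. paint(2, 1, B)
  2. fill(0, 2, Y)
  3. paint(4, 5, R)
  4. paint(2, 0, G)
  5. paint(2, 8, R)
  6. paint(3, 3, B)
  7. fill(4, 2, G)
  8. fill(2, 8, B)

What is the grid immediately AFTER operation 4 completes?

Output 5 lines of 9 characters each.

After op 1 paint(2,1,B):
YYYYYYRYY
YYYYYYRYY
YBYYYYRYY
YYYYYYYYY
YYRRRYYYY
After op 2 fill(0,2,Y) [0 cells changed]:
YYYYYYRYY
YYYYYYRYY
YBYYYYRYY
YYYYYYYYY
YYRRRYYYY
After op 3 paint(4,5,R):
YYYYYYRYY
YYYYYYRYY
YBYYYYRYY
YYYYYYYYY
YYRRRRYYY
After op 4 paint(2,0,G):
YYYYYYRYY
YYYYYYRYY
GBYYYYRYY
YYYYYYYYY
YYRRRRYYY

Answer: YYYYYYRYY
YYYYYYRYY
GBYYYYRYY
YYYYYYYYY
YYRRRRYYY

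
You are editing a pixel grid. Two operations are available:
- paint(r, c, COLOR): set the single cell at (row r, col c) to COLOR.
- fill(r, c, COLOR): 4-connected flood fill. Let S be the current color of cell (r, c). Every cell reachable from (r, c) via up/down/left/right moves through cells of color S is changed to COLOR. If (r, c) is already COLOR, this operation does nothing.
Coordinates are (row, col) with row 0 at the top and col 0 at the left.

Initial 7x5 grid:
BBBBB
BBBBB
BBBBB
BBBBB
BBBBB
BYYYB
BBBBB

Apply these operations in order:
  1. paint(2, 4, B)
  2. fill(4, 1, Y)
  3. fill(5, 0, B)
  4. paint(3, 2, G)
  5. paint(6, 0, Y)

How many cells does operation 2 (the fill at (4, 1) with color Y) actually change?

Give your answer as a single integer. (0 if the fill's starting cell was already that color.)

Answer: 32

Derivation:
After op 1 paint(2,4,B):
BBBBB
BBBBB
BBBBB
BBBBB
BBBBB
BYYYB
BBBBB
After op 2 fill(4,1,Y) [32 cells changed]:
YYYYY
YYYYY
YYYYY
YYYYY
YYYYY
YYYYY
YYYYY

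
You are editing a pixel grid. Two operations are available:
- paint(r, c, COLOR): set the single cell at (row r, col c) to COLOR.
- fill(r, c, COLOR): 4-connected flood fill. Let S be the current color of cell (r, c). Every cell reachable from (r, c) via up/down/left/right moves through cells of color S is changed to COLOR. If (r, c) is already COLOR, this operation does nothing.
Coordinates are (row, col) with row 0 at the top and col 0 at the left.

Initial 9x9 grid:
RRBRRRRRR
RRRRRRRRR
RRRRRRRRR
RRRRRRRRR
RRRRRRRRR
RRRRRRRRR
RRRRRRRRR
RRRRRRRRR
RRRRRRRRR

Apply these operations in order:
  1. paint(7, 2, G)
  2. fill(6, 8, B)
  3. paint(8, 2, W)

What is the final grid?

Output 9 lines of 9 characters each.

Answer: BBBBBBBBB
BBBBBBBBB
BBBBBBBBB
BBBBBBBBB
BBBBBBBBB
BBBBBBBBB
BBBBBBBBB
BBGBBBBBB
BBWBBBBBB

Derivation:
After op 1 paint(7,2,G):
RRBRRRRRR
RRRRRRRRR
RRRRRRRRR
RRRRRRRRR
RRRRRRRRR
RRRRRRRRR
RRRRRRRRR
RRGRRRRRR
RRRRRRRRR
After op 2 fill(6,8,B) [79 cells changed]:
BBBBBBBBB
BBBBBBBBB
BBBBBBBBB
BBBBBBBBB
BBBBBBBBB
BBBBBBBBB
BBBBBBBBB
BBGBBBBBB
BBBBBBBBB
After op 3 paint(8,2,W):
BBBBBBBBB
BBBBBBBBB
BBBBBBBBB
BBBBBBBBB
BBBBBBBBB
BBBBBBBBB
BBBBBBBBB
BBGBBBBBB
BBWBBBBBB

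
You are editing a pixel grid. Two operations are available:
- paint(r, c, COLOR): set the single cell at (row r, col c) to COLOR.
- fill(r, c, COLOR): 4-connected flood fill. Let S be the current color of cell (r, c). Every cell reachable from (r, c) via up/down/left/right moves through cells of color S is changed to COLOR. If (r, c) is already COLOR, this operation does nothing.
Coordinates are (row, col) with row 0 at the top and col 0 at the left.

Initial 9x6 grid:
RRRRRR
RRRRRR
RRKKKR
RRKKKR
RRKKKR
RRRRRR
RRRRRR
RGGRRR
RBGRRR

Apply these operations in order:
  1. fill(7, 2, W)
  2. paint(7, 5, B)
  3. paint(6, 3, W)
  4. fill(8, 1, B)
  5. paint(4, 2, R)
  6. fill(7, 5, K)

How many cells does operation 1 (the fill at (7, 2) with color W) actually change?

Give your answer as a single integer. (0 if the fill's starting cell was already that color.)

After op 1 fill(7,2,W) [3 cells changed]:
RRRRRR
RRRRRR
RRKKKR
RRKKKR
RRKKKR
RRRRRR
RRRRRR
RWWRRR
RBWRRR

Answer: 3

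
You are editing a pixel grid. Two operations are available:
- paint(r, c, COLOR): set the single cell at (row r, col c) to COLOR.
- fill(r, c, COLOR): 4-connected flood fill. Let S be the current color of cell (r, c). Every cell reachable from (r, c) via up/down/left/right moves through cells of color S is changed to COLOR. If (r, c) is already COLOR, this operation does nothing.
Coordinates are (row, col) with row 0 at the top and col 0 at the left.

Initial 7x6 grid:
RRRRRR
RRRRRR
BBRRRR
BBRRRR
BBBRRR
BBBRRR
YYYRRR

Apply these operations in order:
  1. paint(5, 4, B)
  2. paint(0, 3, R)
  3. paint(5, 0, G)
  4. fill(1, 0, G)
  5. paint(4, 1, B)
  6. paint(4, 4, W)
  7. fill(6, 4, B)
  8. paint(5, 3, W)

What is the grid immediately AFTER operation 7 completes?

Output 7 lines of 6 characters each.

After op 1 paint(5,4,B):
RRRRRR
RRRRRR
BBRRRR
BBRRRR
BBBRRR
BBBRBR
YYYRRR
After op 2 paint(0,3,R):
RRRRRR
RRRRRR
BBRRRR
BBRRRR
BBBRRR
BBBRBR
YYYRRR
After op 3 paint(5,0,G):
RRRRRR
RRRRRR
BBRRRR
BBRRRR
BBBRRR
GBBRBR
YYYRRR
After op 4 fill(1,0,G) [28 cells changed]:
GGGGGG
GGGGGG
BBGGGG
BBGGGG
BBBGGG
GBBGBG
YYYGGG
After op 5 paint(4,1,B):
GGGGGG
GGGGGG
BBGGGG
BBGGGG
BBBGGG
GBBGBG
YYYGGG
After op 6 paint(4,4,W):
GGGGGG
GGGGGG
BBGGGG
BBGGGG
BBBGWG
GBBGBG
YYYGGG
After op 7 fill(6,4,B) [27 cells changed]:
BBBBBB
BBBBBB
BBBBBB
BBBBBB
BBBBWB
GBBBBB
YYYBBB

Answer: BBBBBB
BBBBBB
BBBBBB
BBBBBB
BBBBWB
GBBBBB
YYYBBB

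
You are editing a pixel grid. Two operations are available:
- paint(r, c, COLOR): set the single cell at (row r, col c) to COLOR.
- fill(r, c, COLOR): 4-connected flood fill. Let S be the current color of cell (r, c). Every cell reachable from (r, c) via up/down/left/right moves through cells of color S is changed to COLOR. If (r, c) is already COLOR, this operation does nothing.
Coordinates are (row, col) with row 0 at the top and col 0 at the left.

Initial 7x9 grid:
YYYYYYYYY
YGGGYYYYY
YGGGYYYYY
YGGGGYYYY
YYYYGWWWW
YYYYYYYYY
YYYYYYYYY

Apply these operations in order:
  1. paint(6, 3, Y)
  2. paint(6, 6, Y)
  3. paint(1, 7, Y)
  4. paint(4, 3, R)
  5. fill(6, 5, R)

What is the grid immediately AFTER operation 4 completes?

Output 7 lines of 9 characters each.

After op 1 paint(6,3,Y):
YYYYYYYYY
YGGGYYYYY
YGGGYYYYY
YGGGGYYYY
YYYYGWWWW
YYYYYYYYY
YYYYYYYYY
After op 2 paint(6,6,Y):
YYYYYYYYY
YGGGYYYYY
YGGGYYYYY
YGGGGYYYY
YYYYGWWWW
YYYYYYYYY
YYYYYYYYY
After op 3 paint(1,7,Y):
YYYYYYYYY
YGGGYYYYY
YGGGYYYYY
YGGGGYYYY
YYYYGWWWW
YYYYYYYYY
YYYYYYYYY
After op 4 paint(4,3,R):
YYYYYYYYY
YGGGYYYYY
YGGGYYYYY
YGGGGYYYY
YYYRGWWWW
YYYYYYYYY
YYYYYYYYY

Answer: YYYYYYYYY
YGGGYYYYY
YGGGYYYYY
YGGGGYYYY
YYYRGWWWW
YYYYYYYYY
YYYYYYYYY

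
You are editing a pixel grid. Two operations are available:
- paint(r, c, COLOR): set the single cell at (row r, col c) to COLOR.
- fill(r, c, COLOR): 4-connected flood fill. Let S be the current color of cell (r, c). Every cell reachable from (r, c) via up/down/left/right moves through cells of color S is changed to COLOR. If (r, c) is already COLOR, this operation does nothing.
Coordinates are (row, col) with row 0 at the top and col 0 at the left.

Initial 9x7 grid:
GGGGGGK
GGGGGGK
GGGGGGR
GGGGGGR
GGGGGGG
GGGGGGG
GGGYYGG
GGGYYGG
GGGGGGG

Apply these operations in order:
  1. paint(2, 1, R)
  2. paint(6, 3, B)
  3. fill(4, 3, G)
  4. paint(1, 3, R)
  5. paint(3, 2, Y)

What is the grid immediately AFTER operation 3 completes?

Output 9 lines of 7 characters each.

Answer: GGGGGGK
GGGGGGK
GRGGGGR
GGGGGGR
GGGGGGG
GGGGGGG
GGGBYGG
GGGYYGG
GGGGGGG

Derivation:
After op 1 paint(2,1,R):
GGGGGGK
GGGGGGK
GRGGGGR
GGGGGGR
GGGGGGG
GGGGGGG
GGGYYGG
GGGYYGG
GGGGGGG
After op 2 paint(6,3,B):
GGGGGGK
GGGGGGK
GRGGGGR
GGGGGGR
GGGGGGG
GGGGGGG
GGGBYGG
GGGYYGG
GGGGGGG
After op 3 fill(4,3,G) [0 cells changed]:
GGGGGGK
GGGGGGK
GRGGGGR
GGGGGGR
GGGGGGG
GGGGGGG
GGGBYGG
GGGYYGG
GGGGGGG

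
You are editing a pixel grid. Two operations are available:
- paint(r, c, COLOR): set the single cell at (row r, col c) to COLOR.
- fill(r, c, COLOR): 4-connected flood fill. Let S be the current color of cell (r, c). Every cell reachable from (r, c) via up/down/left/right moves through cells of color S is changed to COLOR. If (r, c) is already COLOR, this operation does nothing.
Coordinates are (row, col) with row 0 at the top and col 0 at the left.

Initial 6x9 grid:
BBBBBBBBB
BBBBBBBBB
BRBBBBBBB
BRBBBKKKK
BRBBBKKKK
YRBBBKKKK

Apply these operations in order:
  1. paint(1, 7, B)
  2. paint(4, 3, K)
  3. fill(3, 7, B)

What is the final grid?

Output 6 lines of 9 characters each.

After op 1 paint(1,7,B):
BBBBBBBBB
BBBBBBBBB
BRBBBBBBB
BRBBBKKKK
BRBBBKKKK
YRBBBKKKK
After op 2 paint(4,3,K):
BBBBBBBBB
BBBBBBBBB
BRBBBBBBB
BRBBBKKKK
BRBKBKKKK
YRBBBKKKK
After op 3 fill(3,7,B) [12 cells changed]:
BBBBBBBBB
BBBBBBBBB
BRBBBBBBB
BRBBBBBBB
BRBKBBBBB
YRBBBBBBB

Answer: BBBBBBBBB
BBBBBBBBB
BRBBBBBBB
BRBBBBBBB
BRBKBBBBB
YRBBBBBBB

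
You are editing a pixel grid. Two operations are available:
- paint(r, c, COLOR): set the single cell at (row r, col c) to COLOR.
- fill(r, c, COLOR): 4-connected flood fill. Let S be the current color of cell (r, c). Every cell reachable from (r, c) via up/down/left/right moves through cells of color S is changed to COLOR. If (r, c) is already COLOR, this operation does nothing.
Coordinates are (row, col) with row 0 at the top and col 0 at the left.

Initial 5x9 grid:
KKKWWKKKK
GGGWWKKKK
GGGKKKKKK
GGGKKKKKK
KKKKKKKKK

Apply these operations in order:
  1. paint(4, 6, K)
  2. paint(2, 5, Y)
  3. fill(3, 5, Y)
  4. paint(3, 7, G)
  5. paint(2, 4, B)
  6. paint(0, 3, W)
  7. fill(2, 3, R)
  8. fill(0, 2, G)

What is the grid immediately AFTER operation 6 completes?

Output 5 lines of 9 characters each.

After op 1 paint(4,6,K):
KKKWWKKKK
GGGWWKKKK
GGGKKKKKK
GGGKKKKKK
KKKKKKKKK
After op 2 paint(2,5,Y):
KKKWWKKKK
GGGWWKKKK
GGGKKYKKK
GGGKKKKKK
KKKKKKKKK
After op 3 fill(3,5,Y) [28 cells changed]:
KKKWWYYYY
GGGWWYYYY
GGGYYYYYY
GGGYYYYYY
YYYYYYYYY
After op 4 paint(3,7,G):
KKKWWYYYY
GGGWWYYYY
GGGYYYYYY
GGGYYYYGY
YYYYYYYYY
After op 5 paint(2,4,B):
KKKWWYYYY
GGGWWYYYY
GGGYBYYYY
GGGYYYYGY
YYYYYYYYY
After op 6 paint(0,3,W):
KKKWWYYYY
GGGWWYYYY
GGGYBYYYY
GGGYYYYGY
YYYYYYYYY

Answer: KKKWWYYYY
GGGWWYYYY
GGGYBYYYY
GGGYYYYGY
YYYYYYYYY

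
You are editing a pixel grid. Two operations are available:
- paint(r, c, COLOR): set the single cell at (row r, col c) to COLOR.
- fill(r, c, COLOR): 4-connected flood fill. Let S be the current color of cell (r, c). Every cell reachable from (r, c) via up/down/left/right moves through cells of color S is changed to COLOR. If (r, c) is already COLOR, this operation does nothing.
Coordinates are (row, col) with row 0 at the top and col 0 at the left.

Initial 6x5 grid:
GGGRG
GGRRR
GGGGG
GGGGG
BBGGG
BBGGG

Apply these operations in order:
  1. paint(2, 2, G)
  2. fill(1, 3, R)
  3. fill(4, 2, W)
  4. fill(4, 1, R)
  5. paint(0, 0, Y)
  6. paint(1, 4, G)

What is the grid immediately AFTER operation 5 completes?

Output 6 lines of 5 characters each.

Answer: YWWRG
WWRRR
WWWWW
WWWWW
RRWWW
RRWWW

Derivation:
After op 1 paint(2,2,G):
GGGRG
GGRRR
GGGGG
GGGGG
BBGGG
BBGGG
After op 2 fill(1,3,R) [0 cells changed]:
GGGRG
GGRRR
GGGGG
GGGGG
BBGGG
BBGGG
After op 3 fill(4,2,W) [21 cells changed]:
WWWRG
WWRRR
WWWWW
WWWWW
BBWWW
BBWWW
After op 4 fill(4,1,R) [4 cells changed]:
WWWRG
WWRRR
WWWWW
WWWWW
RRWWW
RRWWW
After op 5 paint(0,0,Y):
YWWRG
WWRRR
WWWWW
WWWWW
RRWWW
RRWWW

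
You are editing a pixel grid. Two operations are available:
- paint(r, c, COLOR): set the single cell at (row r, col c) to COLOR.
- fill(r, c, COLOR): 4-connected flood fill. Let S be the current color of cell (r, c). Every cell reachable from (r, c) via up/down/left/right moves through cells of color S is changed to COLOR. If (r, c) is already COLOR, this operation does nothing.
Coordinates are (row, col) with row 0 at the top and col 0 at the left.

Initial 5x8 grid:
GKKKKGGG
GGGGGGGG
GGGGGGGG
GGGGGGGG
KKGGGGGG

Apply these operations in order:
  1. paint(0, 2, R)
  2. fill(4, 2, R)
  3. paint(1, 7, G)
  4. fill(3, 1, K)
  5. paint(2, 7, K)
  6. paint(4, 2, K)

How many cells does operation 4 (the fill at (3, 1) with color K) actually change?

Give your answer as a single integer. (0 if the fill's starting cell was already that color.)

After op 1 paint(0,2,R):
GKRKKGGG
GGGGGGGG
GGGGGGGG
GGGGGGGG
KKGGGGGG
After op 2 fill(4,2,R) [34 cells changed]:
RKRKKRRR
RRRRRRRR
RRRRRRRR
RRRRRRRR
KKRRRRRR
After op 3 paint(1,7,G):
RKRKKRRR
RRRRRRRG
RRRRRRRR
RRRRRRRR
KKRRRRRR
After op 4 fill(3,1,K) [34 cells changed]:
KKKKKKKK
KKKKKKKG
KKKKKKKK
KKKKKKKK
KKKKKKKK

Answer: 34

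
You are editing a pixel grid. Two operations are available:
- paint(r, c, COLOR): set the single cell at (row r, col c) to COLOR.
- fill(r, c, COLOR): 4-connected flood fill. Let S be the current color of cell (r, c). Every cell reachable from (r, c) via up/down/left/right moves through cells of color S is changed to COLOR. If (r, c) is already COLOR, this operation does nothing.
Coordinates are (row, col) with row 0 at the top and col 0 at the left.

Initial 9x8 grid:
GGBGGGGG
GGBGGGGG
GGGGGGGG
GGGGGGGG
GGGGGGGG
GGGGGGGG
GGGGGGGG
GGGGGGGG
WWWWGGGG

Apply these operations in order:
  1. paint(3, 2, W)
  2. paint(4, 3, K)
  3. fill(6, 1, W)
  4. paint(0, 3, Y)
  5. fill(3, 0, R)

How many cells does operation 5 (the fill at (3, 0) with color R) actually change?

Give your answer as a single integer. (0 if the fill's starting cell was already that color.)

Answer: 68

Derivation:
After op 1 paint(3,2,W):
GGBGGGGG
GGBGGGGG
GGGGGGGG
GGWGGGGG
GGGGGGGG
GGGGGGGG
GGGGGGGG
GGGGGGGG
WWWWGGGG
After op 2 paint(4,3,K):
GGBGGGGG
GGBGGGGG
GGGGGGGG
GGWGGGGG
GGGKGGGG
GGGGGGGG
GGGGGGGG
GGGGGGGG
WWWWGGGG
After op 3 fill(6,1,W) [64 cells changed]:
WWBWWWWW
WWBWWWWW
WWWWWWWW
WWWWWWWW
WWWKWWWW
WWWWWWWW
WWWWWWWW
WWWWWWWW
WWWWWWWW
After op 4 paint(0,3,Y):
WWBYWWWW
WWBWWWWW
WWWWWWWW
WWWWWWWW
WWWKWWWW
WWWWWWWW
WWWWWWWW
WWWWWWWW
WWWWWWWW
After op 5 fill(3,0,R) [68 cells changed]:
RRBYRRRR
RRBRRRRR
RRRRRRRR
RRRRRRRR
RRRKRRRR
RRRRRRRR
RRRRRRRR
RRRRRRRR
RRRRRRRR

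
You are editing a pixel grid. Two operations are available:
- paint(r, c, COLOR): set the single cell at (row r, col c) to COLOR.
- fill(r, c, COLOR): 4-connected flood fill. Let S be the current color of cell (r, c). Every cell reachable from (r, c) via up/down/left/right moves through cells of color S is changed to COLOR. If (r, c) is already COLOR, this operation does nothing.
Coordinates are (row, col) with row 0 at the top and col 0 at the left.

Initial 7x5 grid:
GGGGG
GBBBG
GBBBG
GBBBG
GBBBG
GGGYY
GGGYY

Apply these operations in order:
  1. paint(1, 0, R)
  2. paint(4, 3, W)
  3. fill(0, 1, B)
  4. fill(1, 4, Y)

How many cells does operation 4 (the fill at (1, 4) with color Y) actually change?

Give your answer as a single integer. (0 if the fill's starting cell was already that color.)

After op 1 paint(1,0,R):
GGGGG
RBBBG
GBBBG
GBBBG
GBBBG
GGGYY
GGGYY
After op 2 paint(4,3,W):
GGGGG
RBBBG
GBBBG
GBBBG
GBBWG
GGGYY
GGGYY
After op 3 fill(0,1,B) [9 cells changed]:
BBBBB
RBBBB
GBBBB
GBBBB
GBBWB
GGGYY
GGGYY
After op 4 fill(1,4,Y) [20 cells changed]:
YYYYY
RYYYY
GYYYY
GYYYY
GYYWY
GGGYY
GGGYY

Answer: 20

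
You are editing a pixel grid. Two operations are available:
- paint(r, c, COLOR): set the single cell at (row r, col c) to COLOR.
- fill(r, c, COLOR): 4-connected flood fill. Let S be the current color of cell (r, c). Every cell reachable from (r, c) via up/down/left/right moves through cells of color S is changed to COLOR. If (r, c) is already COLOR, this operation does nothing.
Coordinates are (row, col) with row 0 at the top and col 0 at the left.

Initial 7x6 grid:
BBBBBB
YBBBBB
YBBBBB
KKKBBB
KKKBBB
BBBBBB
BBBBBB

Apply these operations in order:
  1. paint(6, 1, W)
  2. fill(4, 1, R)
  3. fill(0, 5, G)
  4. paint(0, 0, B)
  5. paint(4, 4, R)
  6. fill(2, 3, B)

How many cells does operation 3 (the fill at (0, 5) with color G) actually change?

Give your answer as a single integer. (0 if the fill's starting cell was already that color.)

Answer: 33

Derivation:
After op 1 paint(6,1,W):
BBBBBB
YBBBBB
YBBBBB
KKKBBB
KKKBBB
BBBBBB
BWBBBB
After op 2 fill(4,1,R) [6 cells changed]:
BBBBBB
YBBBBB
YBBBBB
RRRBBB
RRRBBB
BBBBBB
BWBBBB
After op 3 fill(0,5,G) [33 cells changed]:
GGGGGG
YGGGGG
YGGGGG
RRRGGG
RRRGGG
GGGGGG
GWGGGG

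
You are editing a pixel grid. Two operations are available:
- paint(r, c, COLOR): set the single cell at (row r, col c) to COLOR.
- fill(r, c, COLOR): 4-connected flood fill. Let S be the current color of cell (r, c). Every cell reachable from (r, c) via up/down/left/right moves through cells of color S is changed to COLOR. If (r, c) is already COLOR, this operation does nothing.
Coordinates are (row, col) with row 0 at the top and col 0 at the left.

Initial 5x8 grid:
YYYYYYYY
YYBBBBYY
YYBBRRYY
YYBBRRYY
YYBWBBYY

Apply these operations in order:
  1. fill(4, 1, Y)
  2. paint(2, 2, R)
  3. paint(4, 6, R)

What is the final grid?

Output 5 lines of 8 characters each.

After op 1 fill(4,1,Y) [0 cells changed]:
YYYYYYYY
YYBBBBYY
YYBBRRYY
YYBBRRYY
YYBWBBYY
After op 2 paint(2,2,R):
YYYYYYYY
YYBBBBYY
YYRBRRYY
YYBBRRYY
YYBWBBYY
After op 3 paint(4,6,R):
YYYYYYYY
YYBBBBYY
YYRBRRYY
YYBBRRYY
YYBWBBRY

Answer: YYYYYYYY
YYBBBBYY
YYRBRRYY
YYBBRRYY
YYBWBBRY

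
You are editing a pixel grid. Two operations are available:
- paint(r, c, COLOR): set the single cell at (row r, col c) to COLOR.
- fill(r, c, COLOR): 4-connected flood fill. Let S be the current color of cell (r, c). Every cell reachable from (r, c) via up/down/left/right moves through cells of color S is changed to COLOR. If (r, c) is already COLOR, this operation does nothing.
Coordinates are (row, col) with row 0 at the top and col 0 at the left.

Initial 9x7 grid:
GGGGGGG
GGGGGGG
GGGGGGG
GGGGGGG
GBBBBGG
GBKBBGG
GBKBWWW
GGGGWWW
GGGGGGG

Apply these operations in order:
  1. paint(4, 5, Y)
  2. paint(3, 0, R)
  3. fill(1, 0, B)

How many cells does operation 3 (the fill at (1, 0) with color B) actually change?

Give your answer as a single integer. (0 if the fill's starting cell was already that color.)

Answer: 30

Derivation:
After op 1 paint(4,5,Y):
GGGGGGG
GGGGGGG
GGGGGGG
GGGGGGG
GBBBBYG
GBKBBGG
GBKBWWW
GGGGWWW
GGGGGGG
After op 2 paint(3,0,R):
GGGGGGG
GGGGGGG
GGGGGGG
RGGGGGG
GBBBBYG
GBKBBGG
GBKBWWW
GGGGWWW
GGGGGGG
After op 3 fill(1,0,B) [30 cells changed]:
BBBBBBB
BBBBBBB
BBBBBBB
RBBBBBB
GBBBBYB
GBKBBBB
GBKBWWW
GGGGWWW
GGGGGGG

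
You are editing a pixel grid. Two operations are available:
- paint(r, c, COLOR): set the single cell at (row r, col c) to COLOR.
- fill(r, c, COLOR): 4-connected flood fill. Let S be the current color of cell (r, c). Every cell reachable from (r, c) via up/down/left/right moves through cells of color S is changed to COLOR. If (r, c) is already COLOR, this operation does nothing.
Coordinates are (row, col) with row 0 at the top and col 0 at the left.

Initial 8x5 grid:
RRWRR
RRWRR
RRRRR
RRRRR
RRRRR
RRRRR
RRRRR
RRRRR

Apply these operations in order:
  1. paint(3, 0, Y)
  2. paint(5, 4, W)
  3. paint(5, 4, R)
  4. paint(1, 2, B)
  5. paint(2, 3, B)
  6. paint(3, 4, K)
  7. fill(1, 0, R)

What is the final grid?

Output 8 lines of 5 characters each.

After op 1 paint(3,0,Y):
RRWRR
RRWRR
RRRRR
YRRRR
RRRRR
RRRRR
RRRRR
RRRRR
After op 2 paint(5,4,W):
RRWRR
RRWRR
RRRRR
YRRRR
RRRRR
RRRRW
RRRRR
RRRRR
After op 3 paint(5,4,R):
RRWRR
RRWRR
RRRRR
YRRRR
RRRRR
RRRRR
RRRRR
RRRRR
After op 4 paint(1,2,B):
RRWRR
RRBRR
RRRRR
YRRRR
RRRRR
RRRRR
RRRRR
RRRRR
After op 5 paint(2,3,B):
RRWRR
RRBRR
RRRBR
YRRRR
RRRRR
RRRRR
RRRRR
RRRRR
After op 6 paint(3,4,K):
RRWRR
RRBRR
RRRBR
YRRRK
RRRRR
RRRRR
RRRRR
RRRRR
After op 7 fill(1,0,R) [0 cells changed]:
RRWRR
RRBRR
RRRBR
YRRRK
RRRRR
RRRRR
RRRRR
RRRRR

Answer: RRWRR
RRBRR
RRRBR
YRRRK
RRRRR
RRRRR
RRRRR
RRRRR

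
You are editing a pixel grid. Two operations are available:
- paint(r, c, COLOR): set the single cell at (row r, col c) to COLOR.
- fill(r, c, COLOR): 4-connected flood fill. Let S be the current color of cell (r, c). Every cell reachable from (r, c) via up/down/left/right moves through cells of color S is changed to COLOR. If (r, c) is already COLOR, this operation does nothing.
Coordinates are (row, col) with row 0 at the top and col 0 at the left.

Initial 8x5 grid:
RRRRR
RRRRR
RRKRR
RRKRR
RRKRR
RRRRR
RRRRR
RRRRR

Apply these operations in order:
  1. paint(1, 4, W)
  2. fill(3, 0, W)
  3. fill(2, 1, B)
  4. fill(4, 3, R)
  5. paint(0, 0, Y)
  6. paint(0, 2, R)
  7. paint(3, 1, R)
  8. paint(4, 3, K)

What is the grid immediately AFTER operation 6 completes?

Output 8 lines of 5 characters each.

After op 1 paint(1,4,W):
RRRRR
RRRRW
RRKRR
RRKRR
RRKRR
RRRRR
RRRRR
RRRRR
After op 2 fill(3,0,W) [36 cells changed]:
WWWWW
WWWWW
WWKWW
WWKWW
WWKWW
WWWWW
WWWWW
WWWWW
After op 3 fill(2,1,B) [37 cells changed]:
BBBBB
BBBBB
BBKBB
BBKBB
BBKBB
BBBBB
BBBBB
BBBBB
After op 4 fill(4,3,R) [37 cells changed]:
RRRRR
RRRRR
RRKRR
RRKRR
RRKRR
RRRRR
RRRRR
RRRRR
After op 5 paint(0,0,Y):
YRRRR
RRRRR
RRKRR
RRKRR
RRKRR
RRRRR
RRRRR
RRRRR
After op 6 paint(0,2,R):
YRRRR
RRRRR
RRKRR
RRKRR
RRKRR
RRRRR
RRRRR
RRRRR

Answer: YRRRR
RRRRR
RRKRR
RRKRR
RRKRR
RRRRR
RRRRR
RRRRR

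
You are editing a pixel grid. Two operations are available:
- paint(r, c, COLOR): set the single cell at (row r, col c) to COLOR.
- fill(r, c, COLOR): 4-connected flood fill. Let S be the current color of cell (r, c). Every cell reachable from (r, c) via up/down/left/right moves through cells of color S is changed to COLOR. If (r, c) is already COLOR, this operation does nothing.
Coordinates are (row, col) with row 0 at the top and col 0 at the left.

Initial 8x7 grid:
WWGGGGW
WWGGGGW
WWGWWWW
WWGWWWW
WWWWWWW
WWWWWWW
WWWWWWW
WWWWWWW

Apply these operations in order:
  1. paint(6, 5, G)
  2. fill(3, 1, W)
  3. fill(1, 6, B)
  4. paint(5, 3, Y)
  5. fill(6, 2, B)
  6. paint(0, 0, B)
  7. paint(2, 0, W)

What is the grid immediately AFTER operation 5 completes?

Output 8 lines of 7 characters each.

Answer: BBGGGGB
BBGGGGB
BBGBBBB
BBGBBBB
BBBBBBB
BBBYBBB
BBBBBGB
BBBBBBB

Derivation:
After op 1 paint(6,5,G):
WWGGGGW
WWGGGGW
WWGWWWW
WWGWWWW
WWWWWWW
WWWWWWW
WWWWWGW
WWWWWWW
After op 2 fill(3,1,W) [0 cells changed]:
WWGGGGW
WWGGGGW
WWGWWWW
WWGWWWW
WWWWWWW
WWWWWWW
WWWWWGW
WWWWWWW
After op 3 fill(1,6,B) [45 cells changed]:
BBGGGGB
BBGGGGB
BBGBBBB
BBGBBBB
BBBBBBB
BBBBBBB
BBBBBGB
BBBBBBB
After op 4 paint(5,3,Y):
BBGGGGB
BBGGGGB
BBGBBBB
BBGBBBB
BBBBBBB
BBBYBBB
BBBBBGB
BBBBBBB
After op 5 fill(6,2,B) [0 cells changed]:
BBGGGGB
BBGGGGB
BBGBBBB
BBGBBBB
BBBBBBB
BBBYBBB
BBBBBGB
BBBBBBB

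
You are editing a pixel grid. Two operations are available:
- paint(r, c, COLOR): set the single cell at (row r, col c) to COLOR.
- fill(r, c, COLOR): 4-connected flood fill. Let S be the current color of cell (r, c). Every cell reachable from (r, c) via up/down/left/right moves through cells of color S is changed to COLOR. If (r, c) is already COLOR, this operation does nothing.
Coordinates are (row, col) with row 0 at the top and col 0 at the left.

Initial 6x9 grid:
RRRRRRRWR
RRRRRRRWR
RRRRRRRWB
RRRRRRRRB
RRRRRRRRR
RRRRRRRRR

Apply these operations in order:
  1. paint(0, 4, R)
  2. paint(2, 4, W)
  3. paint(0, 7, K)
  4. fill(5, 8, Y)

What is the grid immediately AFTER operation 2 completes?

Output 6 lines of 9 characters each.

Answer: RRRRRRRWR
RRRRRRRWR
RRRRWRRWB
RRRRRRRRB
RRRRRRRRR
RRRRRRRRR

Derivation:
After op 1 paint(0,4,R):
RRRRRRRWR
RRRRRRRWR
RRRRRRRWB
RRRRRRRRB
RRRRRRRRR
RRRRRRRRR
After op 2 paint(2,4,W):
RRRRRRRWR
RRRRRRRWR
RRRRWRRWB
RRRRRRRRB
RRRRRRRRR
RRRRRRRRR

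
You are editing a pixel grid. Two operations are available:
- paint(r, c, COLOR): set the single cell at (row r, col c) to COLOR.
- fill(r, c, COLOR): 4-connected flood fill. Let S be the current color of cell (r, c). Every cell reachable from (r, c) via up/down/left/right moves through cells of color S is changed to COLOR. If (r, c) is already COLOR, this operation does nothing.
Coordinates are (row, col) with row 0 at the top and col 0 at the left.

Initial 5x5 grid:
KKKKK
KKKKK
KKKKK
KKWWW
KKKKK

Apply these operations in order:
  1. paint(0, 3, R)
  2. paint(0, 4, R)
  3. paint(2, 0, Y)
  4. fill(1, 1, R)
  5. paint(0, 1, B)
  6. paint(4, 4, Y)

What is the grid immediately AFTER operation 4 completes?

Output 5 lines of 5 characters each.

After op 1 paint(0,3,R):
KKKRK
KKKKK
KKKKK
KKWWW
KKKKK
After op 2 paint(0,4,R):
KKKRR
KKKKK
KKKKK
KKWWW
KKKKK
After op 3 paint(2,0,Y):
KKKRR
KKKKK
YKKKK
KKWWW
KKKKK
After op 4 fill(1,1,R) [19 cells changed]:
RRRRR
RRRRR
YRRRR
RRWWW
RRRRR

Answer: RRRRR
RRRRR
YRRRR
RRWWW
RRRRR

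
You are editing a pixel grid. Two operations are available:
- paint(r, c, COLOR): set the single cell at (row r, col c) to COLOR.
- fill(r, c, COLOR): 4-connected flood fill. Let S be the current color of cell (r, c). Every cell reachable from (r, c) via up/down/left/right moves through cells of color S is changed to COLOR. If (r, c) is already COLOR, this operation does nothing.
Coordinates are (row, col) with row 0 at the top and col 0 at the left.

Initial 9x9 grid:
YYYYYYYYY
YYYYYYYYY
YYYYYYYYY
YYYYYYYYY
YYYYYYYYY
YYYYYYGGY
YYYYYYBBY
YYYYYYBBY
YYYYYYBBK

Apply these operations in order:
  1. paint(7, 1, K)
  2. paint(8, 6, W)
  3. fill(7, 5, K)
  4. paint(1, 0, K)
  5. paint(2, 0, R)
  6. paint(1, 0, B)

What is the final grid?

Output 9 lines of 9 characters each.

After op 1 paint(7,1,K):
YYYYYYYYY
YYYYYYYYY
YYYYYYYYY
YYYYYYYYY
YYYYYYYYY
YYYYYYGGY
YYYYYYBBY
YKYYYYBBY
YYYYYYBBK
After op 2 paint(8,6,W):
YYYYYYYYY
YYYYYYYYY
YYYYYYYYY
YYYYYYYYY
YYYYYYYYY
YYYYYYGGY
YYYYYYBBY
YKYYYYBBY
YYYYYYWBK
After op 3 fill(7,5,K) [71 cells changed]:
KKKKKKKKK
KKKKKKKKK
KKKKKKKKK
KKKKKKKKK
KKKKKKKKK
KKKKKKGGK
KKKKKKBBK
KKKKKKBBK
KKKKKKWBK
After op 4 paint(1,0,K):
KKKKKKKKK
KKKKKKKKK
KKKKKKKKK
KKKKKKKKK
KKKKKKKKK
KKKKKKGGK
KKKKKKBBK
KKKKKKBBK
KKKKKKWBK
After op 5 paint(2,0,R):
KKKKKKKKK
KKKKKKKKK
RKKKKKKKK
KKKKKKKKK
KKKKKKKKK
KKKKKKGGK
KKKKKKBBK
KKKKKKBBK
KKKKKKWBK
After op 6 paint(1,0,B):
KKKKKKKKK
BKKKKKKKK
RKKKKKKKK
KKKKKKKKK
KKKKKKKKK
KKKKKKGGK
KKKKKKBBK
KKKKKKBBK
KKKKKKWBK

Answer: KKKKKKKKK
BKKKKKKKK
RKKKKKKKK
KKKKKKKKK
KKKKKKKKK
KKKKKKGGK
KKKKKKBBK
KKKKKKBBK
KKKKKKWBK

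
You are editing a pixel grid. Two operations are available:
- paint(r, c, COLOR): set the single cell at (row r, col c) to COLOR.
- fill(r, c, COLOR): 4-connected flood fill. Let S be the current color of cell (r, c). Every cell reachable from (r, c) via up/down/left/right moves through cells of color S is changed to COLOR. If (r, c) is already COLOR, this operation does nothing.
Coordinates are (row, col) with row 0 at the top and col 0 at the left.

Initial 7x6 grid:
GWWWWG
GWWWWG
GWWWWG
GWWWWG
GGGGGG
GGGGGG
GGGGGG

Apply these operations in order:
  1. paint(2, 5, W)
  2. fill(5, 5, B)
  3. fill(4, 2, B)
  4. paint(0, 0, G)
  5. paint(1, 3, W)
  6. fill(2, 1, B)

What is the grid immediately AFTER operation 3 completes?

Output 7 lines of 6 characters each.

After op 1 paint(2,5,W):
GWWWWG
GWWWWG
GWWWWW
GWWWWG
GGGGGG
GGGGGG
GGGGGG
After op 2 fill(5,5,B) [23 cells changed]:
BWWWWG
BWWWWG
BWWWWW
BWWWWB
BBBBBB
BBBBBB
BBBBBB
After op 3 fill(4,2,B) [0 cells changed]:
BWWWWG
BWWWWG
BWWWWW
BWWWWB
BBBBBB
BBBBBB
BBBBBB

Answer: BWWWWG
BWWWWG
BWWWWW
BWWWWB
BBBBBB
BBBBBB
BBBBBB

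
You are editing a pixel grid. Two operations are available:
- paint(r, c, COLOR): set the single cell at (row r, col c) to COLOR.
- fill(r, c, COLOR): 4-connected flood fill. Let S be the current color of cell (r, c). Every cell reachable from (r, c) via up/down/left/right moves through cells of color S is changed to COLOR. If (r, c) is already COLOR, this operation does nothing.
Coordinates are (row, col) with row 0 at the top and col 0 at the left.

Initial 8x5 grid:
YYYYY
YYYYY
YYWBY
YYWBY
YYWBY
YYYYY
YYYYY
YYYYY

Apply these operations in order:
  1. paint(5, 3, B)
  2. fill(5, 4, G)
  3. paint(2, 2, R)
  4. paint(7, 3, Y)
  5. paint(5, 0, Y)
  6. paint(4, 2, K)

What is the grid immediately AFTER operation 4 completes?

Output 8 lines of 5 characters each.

Answer: GGGGG
GGGGG
GGRBG
GGWBG
GGWBG
GGGBG
GGGGG
GGGYG

Derivation:
After op 1 paint(5,3,B):
YYYYY
YYYYY
YYWBY
YYWBY
YYWBY
YYYBY
YYYYY
YYYYY
After op 2 fill(5,4,G) [33 cells changed]:
GGGGG
GGGGG
GGWBG
GGWBG
GGWBG
GGGBG
GGGGG
GGGGG
After op 3 paint(2,2,R):
GGGGG
GGGGG
GGRBG
GGWBG
GGWBG
GGGBG
GGGGG
GGGGG
After op 4 paint(7,3,Y):
GGGGG
GGGGG
GGRBG
GGWBG
GGWBG
GGGBG
GGGGG
GGGYG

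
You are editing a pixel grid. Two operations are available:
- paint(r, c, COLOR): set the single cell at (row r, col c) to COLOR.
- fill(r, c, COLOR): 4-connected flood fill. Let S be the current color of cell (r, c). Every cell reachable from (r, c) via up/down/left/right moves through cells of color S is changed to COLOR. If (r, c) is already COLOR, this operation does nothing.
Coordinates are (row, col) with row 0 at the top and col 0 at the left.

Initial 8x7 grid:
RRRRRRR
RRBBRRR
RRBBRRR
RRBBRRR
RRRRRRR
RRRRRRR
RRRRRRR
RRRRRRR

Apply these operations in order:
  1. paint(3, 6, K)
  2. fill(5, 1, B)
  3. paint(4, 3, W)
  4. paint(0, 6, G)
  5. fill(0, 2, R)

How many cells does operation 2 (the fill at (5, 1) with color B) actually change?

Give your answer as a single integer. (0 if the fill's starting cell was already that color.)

After op 1 paint(3,6,K):
RRRRRRR
RRBBRRR
RRBBRRR
RRBBRRK
RRRRRRR
RRRRRRR
RRRRRRR
RRRRRRR
After op 2 fill(5,1,B) [49 cells changed]:
BBBBBBB
BBBBBBB
BBBBBBB
BBBBBBK
BBBBBBB
BBBBBBB
BBBBBBB
BBBBBBB

Answer: 49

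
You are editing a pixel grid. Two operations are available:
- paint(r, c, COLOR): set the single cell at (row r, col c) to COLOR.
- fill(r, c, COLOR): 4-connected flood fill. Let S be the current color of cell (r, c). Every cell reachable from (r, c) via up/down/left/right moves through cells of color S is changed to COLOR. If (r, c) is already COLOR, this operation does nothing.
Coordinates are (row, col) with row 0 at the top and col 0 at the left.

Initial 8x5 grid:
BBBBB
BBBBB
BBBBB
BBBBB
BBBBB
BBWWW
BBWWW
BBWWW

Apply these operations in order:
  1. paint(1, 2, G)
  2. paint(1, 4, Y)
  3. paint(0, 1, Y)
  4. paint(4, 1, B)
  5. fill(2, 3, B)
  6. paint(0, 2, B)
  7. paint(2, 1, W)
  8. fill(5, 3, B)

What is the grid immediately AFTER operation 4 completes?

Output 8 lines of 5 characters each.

After op 1 paint(1,2,G):
BBBBB
BBGBB
BBBBB
BBBBB
BBBBB
BBWWW
BBWWW
BBWWW
After op 2 paint(1,4,Y):
BBBBB
BBGBY
BBBBB
BBBBB
BBBBB
BBWWW
BBWWW
BBWWW
After op 3 paint(0,1,Y):
BYBBB
BBGBY
BBBBB
BBBBB
BBBBB
BBWWW
BBWWW
BBWWW
After op 4 paint(4,1,B):
BYBBB
BBGBY
BBBBB
BBBBB
BBBBB
BBWWW
BBWWW
BBWWW

Answer: BYBBB
BBGBY
BBBBB
BBBBB
BBBBB
BBWWW
BBWWW
BBWWW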